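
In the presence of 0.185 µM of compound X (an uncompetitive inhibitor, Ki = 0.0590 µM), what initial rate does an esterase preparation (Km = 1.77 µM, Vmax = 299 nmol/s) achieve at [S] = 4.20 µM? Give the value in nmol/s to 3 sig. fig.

With α = 1 + [I]/Ki = 1 + 0.185/0.0590 = 4.136, the uncompetitive rate law is v = (Vmax/α)·[S] / (Km/α + [S]).
v = (299/4.136)×4.20 / (1.77/4.136 + 4.20) = 303.7/4.628 = 65.6 nmol/s.

65.6 nmol/s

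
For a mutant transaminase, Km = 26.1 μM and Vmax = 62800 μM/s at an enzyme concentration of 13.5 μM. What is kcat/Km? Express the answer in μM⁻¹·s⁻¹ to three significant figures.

178 μM⁻¹·s⁻¹

kcat = Vmax/[E]total = 62800/13.5 = 4650 s⁻¹.
kcat/Km = 4650/26.1 = 178 μM⁻¹·s⁻¹.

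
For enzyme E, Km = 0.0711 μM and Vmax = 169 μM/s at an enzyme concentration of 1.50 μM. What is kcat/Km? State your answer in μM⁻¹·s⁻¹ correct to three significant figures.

kcat = Vmax/[E]total = 169/1.50 = 113 s⁻¹.
kcat/Km = 113/0.0711 = 1580 μM⁻¹·s⁻¹.

1580 μM⁻¹·s⁻¹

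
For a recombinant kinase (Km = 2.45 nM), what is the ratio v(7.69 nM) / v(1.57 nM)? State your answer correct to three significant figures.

1.94

Since Vmax cancels, v₂/v₁ = [S]₂(Km+[S]₁) / [S]₁(Km+[S]₂).
= 7.69×(2.45+1.57) / (1.57×(2.45+7.69)) = 30.91/15.92 = 1.94.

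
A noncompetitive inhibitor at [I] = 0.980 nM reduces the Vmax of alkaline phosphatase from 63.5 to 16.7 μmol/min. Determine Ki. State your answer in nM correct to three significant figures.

0.350 nM

Noncompetitive: Vmax,app = Vmax/α with α = 1 + [I]/Ki.
α = Vmax/Vmax,app = 63.5/16.7 = 3.802.
Ki = [I]/(α − 1) = 0.980/2.802 = 0.350 nM.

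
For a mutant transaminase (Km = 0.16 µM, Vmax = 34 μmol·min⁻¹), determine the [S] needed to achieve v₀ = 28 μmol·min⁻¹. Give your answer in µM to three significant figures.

Rearranging v = Vmax[S]/(Km+[S]) gives [S] = Km·v/(Vmax − v).
[S] = 0.16 × 28 / (34 − 28) = 4.480/6.000 = 0.747 µM.

0.747 µM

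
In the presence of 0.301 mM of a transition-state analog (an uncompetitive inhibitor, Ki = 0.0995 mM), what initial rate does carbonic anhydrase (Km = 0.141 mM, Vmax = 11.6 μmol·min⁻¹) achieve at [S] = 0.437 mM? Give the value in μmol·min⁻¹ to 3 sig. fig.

With α = 1 + [I]/Ki = 1 + 0.301/0.0995 = 4.025, the uncompetitive rate law is v = (Vmax/α)·[S] / (Km/α + [S]).
v = (11.6/4.025)×0.437 / (0.141/4.025 + 0.437) = 1.259/0.4720 = 2.67 μmol·min⁻¹.

2.67 μmol·min⁻¹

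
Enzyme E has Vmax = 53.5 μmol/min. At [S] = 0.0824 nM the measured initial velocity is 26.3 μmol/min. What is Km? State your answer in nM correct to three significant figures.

0.0852 nM

From v = Vmax[S]/(Km+[S]), Km = [S](Vmax − v)/v.
Km = 0.0824 × (53.5 − 26.3) / 26.3 = 2.241/26.3 = 0.0852 nM.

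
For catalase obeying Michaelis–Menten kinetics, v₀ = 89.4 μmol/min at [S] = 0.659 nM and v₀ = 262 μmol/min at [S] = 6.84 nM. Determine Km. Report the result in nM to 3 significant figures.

In reciprocal form, 1/v = (Km/Vmax)·(1/[S]) + 1/Vmax. The two points give (1/[S], 1/v) = (1.517, 0.01119) and (0.1462, 0.003817).
Slope = (0.01119 − 0.003817)/(1.517 − 0.1462) = 0.005374; intercept = 0.01119 − 0.005374×1.517 = 0.003031.
Vmax = 1/intercept = 330 μmol/min; Km = slope × Vmax = 0.005374 × 330 = 1.77 nM.

1.77 nM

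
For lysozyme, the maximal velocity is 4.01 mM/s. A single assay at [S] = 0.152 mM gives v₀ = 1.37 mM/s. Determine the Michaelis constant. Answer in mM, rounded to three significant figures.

0.293 mM

v/Vmax = 1.37/4.01 = 0.3416 = [S]/(Km+[S]).
So Km + [S] = [S]/0.3416 = 0.4449 mM, giving Km = 0.4449 − 0.152 = 0.293 mM.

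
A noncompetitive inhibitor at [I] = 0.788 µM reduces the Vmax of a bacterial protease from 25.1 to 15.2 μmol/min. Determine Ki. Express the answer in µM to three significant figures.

Noncompetitive: Vmax,app = Vmax/α with α = 1 + [I]/Ki.
α = Vmax/Vmax,app = 25.1/15.2 = 1.651.
Ki = [I]/(α − 1) = 0.788/0.6513 = 1.21 µM.

1.21 µM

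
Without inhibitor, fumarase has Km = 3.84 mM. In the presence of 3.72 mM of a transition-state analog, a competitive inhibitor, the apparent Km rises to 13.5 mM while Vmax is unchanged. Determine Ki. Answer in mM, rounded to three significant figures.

Competitive: Km,app = α·Km with α = 1 + [I]/Ki.
α = Km,app/Km = 13.5/3.84 = 3.516.
Since α = 1 + [I]/Ki, [I]/Ki = 3.516 − 1 = 2.516 and Ki = 3.72/2.516 = 1.48 mM.

1.48 mM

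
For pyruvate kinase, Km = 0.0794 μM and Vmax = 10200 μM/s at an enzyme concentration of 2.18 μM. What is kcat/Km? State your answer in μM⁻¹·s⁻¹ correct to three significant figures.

58900 μM⁻¹·s⁻¹

kcat = Vmax/[E]total = 10200/2.18 = 4680 s⁻¹.
kcat/Km = 4680/0.0794 = 58900 μM⁻¹·s⁻¹.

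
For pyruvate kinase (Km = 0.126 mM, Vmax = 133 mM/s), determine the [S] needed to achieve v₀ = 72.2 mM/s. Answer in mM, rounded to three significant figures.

0.150 mM

Rearranging v = Vmax[S]/(Km+[S]) gives [S] = Km·v/(Vmax − v).
[S] = 0.126 × 72.2 / (133 − 72.2) = 9.097/60.80 = 0.150 mM.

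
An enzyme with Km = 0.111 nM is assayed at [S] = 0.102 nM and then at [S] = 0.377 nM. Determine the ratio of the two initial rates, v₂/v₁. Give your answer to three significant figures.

Since Vmax cancels, v₂/v₁ = [S]₂(Km+[S]₁) / [S]₁(Km+[S]₂).
= 0.377×(0.111+0.102) / (0.102×(0.111+0.377)) = 0.08030/0.04978 = 1.61.

1.61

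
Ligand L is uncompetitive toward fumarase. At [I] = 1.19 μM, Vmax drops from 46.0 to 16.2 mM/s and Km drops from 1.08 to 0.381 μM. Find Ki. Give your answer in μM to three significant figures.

Uncompetitive: Vmax,app = Vmax/α (and Km,app = Km/α) with α = 1 + [I]/Ki.
α = Vmax/Vmax,app = 46.0/16.2 = 2.840.
Since α = 1 + [I]/Ki, [I]/Ki = 2.840 − 1 = 1.840 and Ki = 1.19/1.840 = 0.647 μM.

0.647 μM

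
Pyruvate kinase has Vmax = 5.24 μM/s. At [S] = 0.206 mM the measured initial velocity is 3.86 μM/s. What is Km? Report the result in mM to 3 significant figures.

From v = Vmax[S]/(Km+[S]), Km = [S](Vmax − v)/v.
Km = 0.206 × (5.24 − 3.86) / 3.86 = 0.2843/3.86 = 0.0736 mM.

0.0736 mM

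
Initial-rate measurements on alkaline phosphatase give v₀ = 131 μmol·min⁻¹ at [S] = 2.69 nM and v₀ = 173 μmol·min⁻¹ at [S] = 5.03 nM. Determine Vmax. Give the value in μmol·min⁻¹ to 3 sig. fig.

274 μmol·min⁻¹

From v = Vmax[S]/(Km+[S]), each point gives Vmax = v(Km+[S])/[S].
Equating: 131(Km+2.69)/2.69 = 173(Km+5.03)/5.03.
48.70·Km + 131 = 34.39·Km + 173, so (48.70 − 34.39)·Km = 173 − 131.
Km = 42.00/14.31 = 2.94 nM; then Vmax = 131(2.94+2.69)/2.69 = 274 μmol·min⁻¹.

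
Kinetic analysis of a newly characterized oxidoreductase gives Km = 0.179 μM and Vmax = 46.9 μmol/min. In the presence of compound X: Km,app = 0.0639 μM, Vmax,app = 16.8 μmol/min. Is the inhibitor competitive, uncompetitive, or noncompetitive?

Both Km and Vmax decrease by the same factor (~2.80-fold) — characteristic of uncompetitive inhibition.

uncompetitive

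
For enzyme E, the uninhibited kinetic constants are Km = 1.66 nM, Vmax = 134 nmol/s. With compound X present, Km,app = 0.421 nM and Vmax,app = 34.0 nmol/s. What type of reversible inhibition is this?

uncompetitive

Both Km and Vmax decrease by the same factor (~3.94-fold) — characteristic of uncompetitive inhibition.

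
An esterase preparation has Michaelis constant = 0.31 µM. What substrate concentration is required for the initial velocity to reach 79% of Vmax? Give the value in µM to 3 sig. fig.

1.17 µM

v/Vmax = [S]/(Km+[S]) = 0.79, so [S] = Km·0.79/(1 − 0.79) = 0.31 × 3.762.
[S] = 1.17 µM.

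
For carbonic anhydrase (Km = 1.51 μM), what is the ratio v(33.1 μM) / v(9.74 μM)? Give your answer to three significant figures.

1.10

The fractional saturations are [S]/(Km+[S]) = 9.74/11.25 = 0.8658 and 33.1/34.61 = 0.9564.
v₂/v₁ is just their ratio: 0.9564/0.8658 = 1.10.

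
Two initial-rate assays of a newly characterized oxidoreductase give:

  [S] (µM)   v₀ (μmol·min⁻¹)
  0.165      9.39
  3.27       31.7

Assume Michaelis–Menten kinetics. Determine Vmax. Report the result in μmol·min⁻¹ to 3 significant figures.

From v = Vmax[S]/(Km+[S]), each point gives Vmax = v(Km+[S])/[S].
Equating: 9.39(Km+0.165)/0.165 = 31.7(Km+3.27)/3.27.
56.91·Km + 9.39 = 9.694·Km + 31.7, so (56.91 − 9.694)·Km = 31.7 − 9.39.
Km = 22.31/47.21 = 0.473 µM; then Vmax = 9.39(0.473+0.165)/0.165 = 36.3 μmol·min⁻¹.

36.3 μmol·min⁻¹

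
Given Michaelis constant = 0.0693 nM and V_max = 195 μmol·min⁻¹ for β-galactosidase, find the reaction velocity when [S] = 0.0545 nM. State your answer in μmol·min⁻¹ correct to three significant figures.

85.8 μmol·min⁻¹

v = Vmax·[S]/(Km + [S]) = 195 × 0.0545 / (0.0693 + 0.0545)
  = 10.63 / 0.1238 = 85.8 μmol·min⁻¹.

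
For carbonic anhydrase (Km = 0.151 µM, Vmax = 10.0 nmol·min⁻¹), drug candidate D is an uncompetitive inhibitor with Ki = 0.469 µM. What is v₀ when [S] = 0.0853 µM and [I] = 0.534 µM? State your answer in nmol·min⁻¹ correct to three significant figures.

2.56 nmol·min⁻¹

α = 1 + [I]/Ki = 1 + 0.534/0.469 = 2.139.
For an uncompetitive inhibitor, both parameters are divided by α, giving Vmax/α and Km/α: Km,app = 0.0706 µM, Vmax,app = 4.68 nmol·min⁻¹.
v = Vmax,app·[S]/(Km,app + [S]) = 4.68 × 0.0853/(0.0706 + 0.0853) = 2.56 nmol·min⁻¹.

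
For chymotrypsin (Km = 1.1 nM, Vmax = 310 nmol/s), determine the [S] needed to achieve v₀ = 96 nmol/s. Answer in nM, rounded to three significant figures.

0.493 nM

The required fractional saturation is v/Vmax = 96/310 = 0.3097.
Then [S]/(Km+[S]) = 0.3097 ⇒ [S] = 1.1 × 0.3097/(1 − 0.3097) = 0.493 nM.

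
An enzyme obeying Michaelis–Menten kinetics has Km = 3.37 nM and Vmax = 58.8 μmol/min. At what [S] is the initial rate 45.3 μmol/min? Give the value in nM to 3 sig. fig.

11.3 nM

The required fractional saturation is v/Vmax = 45.3/58.8 = 0.7704.
Then [S]/(Km+[S]) = 0.7704 ⇒ [S] = 3.37 × 0.7704/(1 − 0.7704) = 11.3 nM.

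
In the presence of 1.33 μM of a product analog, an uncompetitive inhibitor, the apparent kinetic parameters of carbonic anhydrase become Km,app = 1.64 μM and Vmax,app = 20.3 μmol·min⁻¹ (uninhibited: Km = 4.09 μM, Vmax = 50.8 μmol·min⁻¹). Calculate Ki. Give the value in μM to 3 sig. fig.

0.885 μM

Uncompetitive: Vmax,app = Vmax/α (and Km,app = Km/α) with α = 1 + [I]/Ki.
α = Vmax/Vmax,app = 50.8/20.3 = 2.502.
Ki = [I]/(α − 1) = 1.33/1.502 = 0.885 μM.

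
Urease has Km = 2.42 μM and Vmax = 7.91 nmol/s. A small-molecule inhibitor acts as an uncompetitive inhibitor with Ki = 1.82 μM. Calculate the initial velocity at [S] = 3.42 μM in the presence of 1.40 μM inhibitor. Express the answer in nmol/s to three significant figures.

3.19 nmol/s

α = 1 + [I]/Ki = 1 + 1.40/1.82 = 1.769.
For an uncompetitive inhibitor, both parameters are divided by α, giving Vmax/α and Km/α: Km,app = 1.37 μM, Vmax,app = 4.47 nmol/s.
v = Vmax,app·[S]/(Km,app + [S]) = 4.47 × 3.42/(1.37 + 3.42) = 3.19 nmol/s.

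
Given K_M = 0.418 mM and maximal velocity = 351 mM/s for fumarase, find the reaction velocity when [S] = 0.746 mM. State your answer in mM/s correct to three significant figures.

225 mM/s

[S]/(Km+[S]) = 0.746/1.164 = 0.6409, the fractional saturation.
v = 0.6409 × Vmax = 0.6409 × 351 = 225 mM/s.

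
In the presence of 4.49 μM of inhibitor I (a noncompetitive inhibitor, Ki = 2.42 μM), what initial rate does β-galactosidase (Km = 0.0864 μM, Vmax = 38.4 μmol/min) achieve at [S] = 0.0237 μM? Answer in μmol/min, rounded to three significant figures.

With α = 1 + [I]/Ki = 1 + 4.49/2.42 = 2.855, the noncompetitive rate law is v = (Vmax/α)·[S] / (Km + [S]).
v = (38.4/2.855)×0.0237 / (0.0864 + 0.0237) = 0.3187/0.1101 = 2.89 μmol/min.

2.89 μmol/min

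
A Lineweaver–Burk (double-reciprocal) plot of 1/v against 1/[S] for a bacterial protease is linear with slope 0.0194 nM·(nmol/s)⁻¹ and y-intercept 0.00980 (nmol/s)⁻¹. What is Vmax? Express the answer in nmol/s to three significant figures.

The y-intercept of a Lineweaver–Burk plot equals 1/Vmax, so Vmax = 1/0.00980 = 102 nmol/s.

102 nmol/s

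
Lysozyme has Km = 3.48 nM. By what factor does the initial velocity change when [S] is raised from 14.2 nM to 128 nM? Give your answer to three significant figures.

The fractional saturations are [S]/(Km+[S]) = 14.2/17.68 = 0.8032 and 128/131.5 = 0.9735.
v₂/v₁ is just their ratio: 0.9735/0.8032 = 1.21.

1.21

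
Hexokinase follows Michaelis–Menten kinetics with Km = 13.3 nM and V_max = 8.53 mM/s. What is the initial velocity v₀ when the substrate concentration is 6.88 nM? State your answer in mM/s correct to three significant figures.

[S]/(Km+[S]) = 6.88/20.18 = 0.3409, the fractional saturation.
v = 0.3409 × Vmax = 0.3409 × 8.53 = 2.91 mM/s.

2.91 mM/s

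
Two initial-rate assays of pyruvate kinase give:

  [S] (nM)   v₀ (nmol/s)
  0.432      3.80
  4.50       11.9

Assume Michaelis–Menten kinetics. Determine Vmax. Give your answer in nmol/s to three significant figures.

In reciprocal form, 1/v = (Km/Vmax)·(1/[S]) + 1/Vmax. The two points give (1/[S], 1/v) = (2.315, 0.2632) and (0.2222, 0.08403).
Slope = (0.2632 − 0.08403)/(2.315 − 0.2222) = 0.08560; intercept = 0.2632 − 0.08560×2.315 = 0.06501.
Vmax = 1/intercept = 15.4 nmol/s; Km = slope × Vmax = 0.08560 × 15.4 = 1.32 nM.

15.4 nmol/s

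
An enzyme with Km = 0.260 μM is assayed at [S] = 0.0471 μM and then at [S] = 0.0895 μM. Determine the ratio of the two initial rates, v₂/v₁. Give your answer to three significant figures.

The fractional saturations are [S]/(Km+[S]) = 0.0471/0.3071 = 0.1534 and 0.0895/0.3495 = 0.2561.
v₂/v₁ is just their ratio: 0.2561/0.1534 = 1.67.

1.67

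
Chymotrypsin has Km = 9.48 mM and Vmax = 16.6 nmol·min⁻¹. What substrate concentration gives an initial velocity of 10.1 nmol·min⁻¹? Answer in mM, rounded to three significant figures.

14.7 mM

Rearranging v = Vmax[S]/(Km+[S]) gives [S] = Km·v/(Vmax − v).
[S] = 9.48 × 10.1 / (16.6 − 10.1) = 95.75/6.500 = 14.7 mM.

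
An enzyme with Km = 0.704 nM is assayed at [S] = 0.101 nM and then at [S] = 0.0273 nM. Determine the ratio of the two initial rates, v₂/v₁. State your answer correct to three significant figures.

The fractional saturations are [S]/(Km+[S]) = 0.101/0.8050 = 0.1255 and 0.0273/0.7313 = 0.03733.
v₂/v₁ is just their ratio: 0.03733/0.1255 = 0.298.

0.298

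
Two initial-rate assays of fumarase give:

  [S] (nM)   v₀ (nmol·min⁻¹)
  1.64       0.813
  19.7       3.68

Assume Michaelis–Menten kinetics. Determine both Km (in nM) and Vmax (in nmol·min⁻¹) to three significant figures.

In reciprocal form, 1/v = (Km/Vmax)·(1/[S]) + 1/Vmax. The two points give (1/[S], 1/v) = (0.6098, 1.230) and (0.05076, 0.2717).
Slope = (1.230 − 0.2717)/(0.6098 − 0.05076) = 1.714; intercept = 1.230 − 1.714×0.6098 = 0.1847.
Vmax = 1/intercept = 5.41 nmol·min⁻¹; Km = slope × Vmax = 1.714 × 5.41 = 9.28 nM.

Km = 9.28 nM; Vmax = 5.41 nmol·min⁻¹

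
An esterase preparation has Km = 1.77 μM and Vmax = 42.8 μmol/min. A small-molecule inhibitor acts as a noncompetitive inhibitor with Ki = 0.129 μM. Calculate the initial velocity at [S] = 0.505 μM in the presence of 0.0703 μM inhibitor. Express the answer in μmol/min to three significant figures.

6.15 μmol/min

With α = 1 + [I]/Ki = 1 + 0.0703/0.129 = 1.545, the noncompetitive rate law is v = (Vmax/α)·[S] / (Km + [S]).
v = (42.8/1.545)×0.505 / (1.77 + 0.505) = 13.99/2.275 = 6.15 μmol/min.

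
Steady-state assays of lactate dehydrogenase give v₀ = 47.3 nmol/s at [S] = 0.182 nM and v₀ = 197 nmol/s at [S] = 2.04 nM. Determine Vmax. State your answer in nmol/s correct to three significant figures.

In reciprocal form, 1/v = (Km/Vmax)·(1/[S]) + 1/Vmax. The two points give (1/[S], 1/v) = (5.495, 0.02114) and (0.4902, 0.005076).
Slope = (0.02114 − 0.005076)/(5.495 − 0.4902) = 0.003210; intercept = 0.02114 − 0.003210×5.495 = 0.003502.
Vmax = 1/intercept = 286 nmol/s; Km = slope × Vmax = 0.003210 × 286 = 0.917 nM.

286 nmol/s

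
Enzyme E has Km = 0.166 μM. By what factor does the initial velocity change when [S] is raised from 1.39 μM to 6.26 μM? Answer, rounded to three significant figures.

1.09

The fractional saturations are [S]/(Km+[S]) = 1.39/1.556 = 0.8933 and 6.26/6.426 = 0.9742.
v₂/v₁ is just their ratio: 0.9742/0.8933 = 1.09.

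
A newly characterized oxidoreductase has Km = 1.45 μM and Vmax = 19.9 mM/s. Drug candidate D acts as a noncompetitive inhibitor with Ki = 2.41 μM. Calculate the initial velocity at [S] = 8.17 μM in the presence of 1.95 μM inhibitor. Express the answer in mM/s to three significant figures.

9.34 mM/s

α = 1 + [I]/Ki = 1 + 1.95/2.41 = 1.809.
For a noncompetitive inhibitor, Vmax is reduced to Vmax/α while Km is unchanged: Km,app = 1.45 μM, Vmax,app = 11.0 mM/s.
v = Vmax,app·[S]/(Km,app + [S]) = 11.0 × 8.17/(1.45 + 8.17) = 9.34 mM/s.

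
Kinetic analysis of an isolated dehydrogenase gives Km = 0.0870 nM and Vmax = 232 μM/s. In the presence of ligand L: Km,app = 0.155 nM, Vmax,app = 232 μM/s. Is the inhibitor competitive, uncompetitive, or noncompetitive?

Km increases (0.0870 → 0.155 nM) while Vmax is unchanged — the hallmark of competitive inhibition.

competitive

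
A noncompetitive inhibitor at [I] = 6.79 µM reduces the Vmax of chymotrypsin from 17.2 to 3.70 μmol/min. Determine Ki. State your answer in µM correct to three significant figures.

1.86 µM

Noncompetitive: Vmax,app = Vmax/α with α = 1 + [I]/Ki.
α = Vmax/Vmax,app = 17.2/3.70 = 4.649.
Ki = [I]/(α − 1) = 6.79/3.649 = 1.86 µM.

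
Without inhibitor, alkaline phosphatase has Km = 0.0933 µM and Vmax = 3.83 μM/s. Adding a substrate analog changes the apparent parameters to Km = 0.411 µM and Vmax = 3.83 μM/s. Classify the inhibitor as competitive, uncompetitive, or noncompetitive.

competitive

Km increases (0.0933 → 0.411 µM) while Vmax is unchanged — the hallmark of competitive inhibition.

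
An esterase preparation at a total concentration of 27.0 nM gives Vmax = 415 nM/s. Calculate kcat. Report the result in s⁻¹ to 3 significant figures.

15.4 s⁻¹

kcat = Vmax/[E]total = 415 nM/s / 27.0 nM = 15.4 s⁻¹.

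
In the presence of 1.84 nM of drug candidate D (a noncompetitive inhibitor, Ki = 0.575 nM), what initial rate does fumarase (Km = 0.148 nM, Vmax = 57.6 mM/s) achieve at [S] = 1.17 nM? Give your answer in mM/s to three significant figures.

12.2 mM/s

With α = 1 + [I]/Ki = 1 + 1.84/0.575 = 4.200, the noncompetitive rate law is v = (Vmax/α)·[S] / (Km + [S]).
v = (57.6/4.200)×1.17 / (0.148 + 1.17) = 16.05/1.318 = 12.2 mM/s.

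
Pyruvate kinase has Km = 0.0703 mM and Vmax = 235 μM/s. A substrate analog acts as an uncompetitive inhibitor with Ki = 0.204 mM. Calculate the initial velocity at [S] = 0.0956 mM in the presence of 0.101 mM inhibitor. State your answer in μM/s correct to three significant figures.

105 μM/s

α = 1 + [I]/Ki = 1 + 0.101/0.204 = 1.495.
For an uncompetitive inhibitor, both parameters are divided by α, giving Vmax/α and Km/α: Km,app = 0.0470 mM, Vmax,app = 157 μM/s.
v = Vmax,app·[S]/(Km,app + [S]) = 157 × 0.0956/(0.0470 + 0.0956) = 105 μM/s.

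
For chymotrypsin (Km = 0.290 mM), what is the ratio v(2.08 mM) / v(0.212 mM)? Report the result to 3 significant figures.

Since Vmax cancels, v₂/v₁ = [S]₂(Km+[S]₁) / [S]₁(Km+[S]₂).
= 2.08×(0.290+0.212) / (0.212×(0.290+2.08)) = 1.044/0.5024 = 2.08.

2.08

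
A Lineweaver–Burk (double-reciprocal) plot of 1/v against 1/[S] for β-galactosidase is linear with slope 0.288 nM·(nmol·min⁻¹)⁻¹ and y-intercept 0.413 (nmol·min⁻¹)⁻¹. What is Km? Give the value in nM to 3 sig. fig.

0.697 nM

y-intercept = 1/Vmax ⇒ Vmax = 2.42 nmol·min⁻¹; slope = Km/Vmax ⇒ Km = slope × Vmax.
Km = 0.288 × 2.42 = 0.697 nM.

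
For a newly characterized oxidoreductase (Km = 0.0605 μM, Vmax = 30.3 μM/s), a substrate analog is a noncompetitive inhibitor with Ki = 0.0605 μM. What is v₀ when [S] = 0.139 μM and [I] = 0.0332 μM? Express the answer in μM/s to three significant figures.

α = 1 + [I]/Ki = 1 + 0.0332/0.0605 = 1.549.
For a noncompetitive inhibitor, Vmax is reduced to Vmax/α while Km is unchanged: Km,app = 0.0605 μM, Vmax,app = 19.6 μM/s.
v = Vmax,app·[S]/(Km,app + [S]) = 19.6 × 0.139/(0.0605 + 0.139) = 13.6 μM/s.

13.6 μM/s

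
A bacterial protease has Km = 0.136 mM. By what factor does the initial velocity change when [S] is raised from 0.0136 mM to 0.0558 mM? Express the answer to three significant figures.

3.20

The fractional saturations are [S]/(Km+[S]) = 0.0136/0.1496 = 0.09091 and 0.0558/0.1918 = 0.2909.
v₂/v₁ is just their ratio: 0.2909/0.09091 = 3.20.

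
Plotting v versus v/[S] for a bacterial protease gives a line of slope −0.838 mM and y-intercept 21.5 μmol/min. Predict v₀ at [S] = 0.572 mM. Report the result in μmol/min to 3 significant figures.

8.72 μmol/min

In the Eadie–Hofstee form v = Vmax − Km·(v/[S]), the slope is −Km and the intercept is Vmax, so Km = 0.838 mM and Vmax = 21.5 μmol/min.
v = 21.5 × 0.572/(0.838 + 0.572) = 8.72 μmol/min.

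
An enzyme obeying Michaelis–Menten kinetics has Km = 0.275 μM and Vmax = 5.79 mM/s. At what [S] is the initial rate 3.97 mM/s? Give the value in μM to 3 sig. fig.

Rearranging v = Vmax[S]/(Km+[S]) gives [S] = Km·v/(Vmax − v).
[S] = 0.275 × 3.97 / (5.79 − 3.97) = 1.092/1.820 = 0.600 μM.

0.600 μM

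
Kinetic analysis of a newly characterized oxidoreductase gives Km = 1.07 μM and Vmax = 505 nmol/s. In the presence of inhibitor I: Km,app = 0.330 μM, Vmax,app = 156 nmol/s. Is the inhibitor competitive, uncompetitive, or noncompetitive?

Both Km and Vmax decrease by the same factor (~3.24-fold) — characteristic of uncompetitive inhibition.

uncompetitive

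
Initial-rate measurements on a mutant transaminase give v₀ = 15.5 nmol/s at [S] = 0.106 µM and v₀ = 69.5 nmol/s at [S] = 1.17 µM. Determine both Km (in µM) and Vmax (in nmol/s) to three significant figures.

From v = Vmax[S]/(Km+[S]), each point gives Vmax = v(Km+[S])/[S].
Equating: 15.5(Km+0.106)/0.106 = 69.5(Km+1.17)/1.17.
146.2·Km + 15.5 = 59.40·Km + 69.5, so (146.2 − 59.40)·Km = 69.5 − 15.5.
Km = 54.00/86.82 = 0.622 µM; then Vmax = 15.5(0.622+0.106)/0.106 = 106 nmol/s.

Km = 0.622 µM; Vmax = 106 nmol/s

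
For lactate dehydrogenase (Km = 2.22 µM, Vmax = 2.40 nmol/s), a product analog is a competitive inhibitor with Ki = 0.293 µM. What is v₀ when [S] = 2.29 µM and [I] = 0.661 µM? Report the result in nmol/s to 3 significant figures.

0.577 nmol/s

α = 1 + [I]/Ki = 1 + 0.661/0.293 = 3.256.
For a competitive inhibitor, Vmax is unchanged and the apparent Km becomes α·Km: Km,app = 7.23 µM, Vmax,app = 2.40 nmol/s.
v = Vmax,app·[S]/(Km,app + [S]) = 2.40 × 2.29/(7.23 + 2.29) = 0.577 nmol/s.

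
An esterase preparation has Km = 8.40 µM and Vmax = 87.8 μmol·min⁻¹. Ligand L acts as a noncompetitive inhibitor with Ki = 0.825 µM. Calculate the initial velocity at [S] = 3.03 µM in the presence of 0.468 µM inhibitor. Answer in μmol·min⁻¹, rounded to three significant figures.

α = 1 + [I]/Ki = 1 + 0.468/0.825 = 1.567.
For a noncompetitive inhibitor, Vmax is reduced to Vmax/α while Km is unchanged: Km,app = 8.40 µM, Vmax,app = 56.0 μmol·min⁻¹.
v = Vmax,app·[S]/(Km,app + [S]) = 56.0 × 3.03/(8.40 + 3.03) = 14.9 μmol·min⁻¹.

14.9 μmol·min⁻¹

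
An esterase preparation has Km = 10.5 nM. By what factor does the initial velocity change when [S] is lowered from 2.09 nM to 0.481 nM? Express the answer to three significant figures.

0.264

Since Vmax cancels, v₂/v₁ = [S]₂(Km+[S]₁) / [S]₁(Km+[S]₂).
= 0.481×(10.5+2.09) / (2.09×(10.5+0.481)) = 6.056/22.95 = 0.264.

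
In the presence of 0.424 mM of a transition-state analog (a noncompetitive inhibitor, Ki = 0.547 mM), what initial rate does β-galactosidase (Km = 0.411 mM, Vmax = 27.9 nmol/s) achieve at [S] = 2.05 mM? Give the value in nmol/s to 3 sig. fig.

α = 1 + [I]/Ki = 1 + 0.424/0.547 = 1.775.
For a noncompetitive inhibitor, Vmax is reduced to Vmax/α while Km is unchanged: Km,app = 0.411 mM, Vmax,app = 15.7 nmol/s.
v = Vmax,app·[S]/(Km,app + [S]) = 15.7 × 2.05/(0.411 + 2.05) = 13.1 nmol/s.

13.1 nmol/s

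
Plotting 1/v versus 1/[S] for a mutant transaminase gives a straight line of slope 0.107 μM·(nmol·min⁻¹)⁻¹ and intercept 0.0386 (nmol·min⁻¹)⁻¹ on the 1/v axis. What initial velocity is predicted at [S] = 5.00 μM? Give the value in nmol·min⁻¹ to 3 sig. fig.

The y-intercept is 1/Vmax, so Vmax = 1/0.0386 = 25.9 nmol·min⁻¹.
The slope is Km/Vmax, so Km = 0.107 × 25.9 = 2.77 μM.
Then v = 25.9 × 5.00/(2.77 + 5.00) = 16.7 nmol·min⁻¹.

16.7 nmol·min⁻¹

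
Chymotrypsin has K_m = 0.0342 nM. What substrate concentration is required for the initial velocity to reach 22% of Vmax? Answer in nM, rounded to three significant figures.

0.00965 nM

v/Vmax = [S]/(Km+[S]) = 0.22, so [S] = Km·0.22/(1 − 0.22) = 0.0342 × 0.2821.
[S] = 0.00965 nM.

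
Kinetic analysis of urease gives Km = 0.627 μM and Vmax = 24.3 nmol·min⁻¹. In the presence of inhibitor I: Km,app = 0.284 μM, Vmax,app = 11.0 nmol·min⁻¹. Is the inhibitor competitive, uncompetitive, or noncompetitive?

uncompetitive

Both Km and Vmax decrease by the same factor (~2.21-fold) — characteristic of uncompetitive inhibition.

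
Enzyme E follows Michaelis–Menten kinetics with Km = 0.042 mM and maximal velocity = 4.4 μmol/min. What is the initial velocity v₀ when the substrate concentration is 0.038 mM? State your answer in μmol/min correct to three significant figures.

2.09 μmol/min

v = Vmax·[S]/(Km + [S]) = 4.4 × 0.038 / (0.042 + 0.038)
  = 0.1672 / 0.08000 = 2.09 μmol/min.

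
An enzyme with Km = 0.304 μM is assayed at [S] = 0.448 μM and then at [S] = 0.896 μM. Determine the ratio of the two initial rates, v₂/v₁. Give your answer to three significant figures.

The fractional saturations are [S]/(Km+[S]) = 0.448/0.7520 = 0.5957 and 0.896/1.200 = 0.7467.
v₂/v₁ is just their ratio: 0.7467/0.5957 = 1.25.

1.25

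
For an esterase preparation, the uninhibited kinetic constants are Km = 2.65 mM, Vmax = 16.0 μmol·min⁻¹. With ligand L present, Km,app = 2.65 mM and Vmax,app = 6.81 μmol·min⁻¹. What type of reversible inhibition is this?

noncompetitive

Vmax decreases (16.0 → 6.81 μmol·min⁻¹) while Km is unchanged — pure noncompetitive inhibition.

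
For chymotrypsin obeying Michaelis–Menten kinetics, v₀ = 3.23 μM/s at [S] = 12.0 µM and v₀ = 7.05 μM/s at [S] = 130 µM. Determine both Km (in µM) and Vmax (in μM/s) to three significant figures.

In reciprocal form, 1/v = (Km/Vmax)·(1/[S]) + 1/Vmax. The two points give (1/[S], 1/v) = (0.08333, 0.3096) and (0.007692, 0.1418).
Slope = (0.3096 − 0.1418)/(0.08333 − 0.007692) = 2.218; intercept = 0.3096 − 2.218×0.08333 = 0.1248.
Vmax = 1/intercept = 8.01 μM/s; Km = slope × Vmax = 2.218 × 8.01 = 17.8 µM.

Km = 17.8 µM; Vmax = 8.01 μM/s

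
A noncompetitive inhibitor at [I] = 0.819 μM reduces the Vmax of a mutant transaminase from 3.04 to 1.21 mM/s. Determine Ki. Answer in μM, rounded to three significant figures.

Noncompetitive: Vmax,app = Vmax/α with α = 1 + [I]/Ki.
α = Vmax/Vmax,app = 3.04/1.21 = 2.512.
Since α = 1 + [I]/Ki, [I]/Ki = 2.512 − 1 = 1.512 and Ki = 0.819/1.512 = 0.542 μM.

0.542 μM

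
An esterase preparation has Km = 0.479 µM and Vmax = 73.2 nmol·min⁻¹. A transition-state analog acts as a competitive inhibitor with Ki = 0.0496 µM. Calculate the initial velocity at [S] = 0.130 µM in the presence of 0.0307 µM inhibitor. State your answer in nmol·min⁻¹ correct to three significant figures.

10.5 nmol·min⁻¹

With α = 1 + [I]/Ki = 1 + 0.0307/0.0496 = 1.619, the competitive rate law is v = Vmax[S] / (αKm + [S]).
v = 73.2×0.130 / (1.619×0.479 + 0.130) = 9.516/0.9055 = 10.5 nmol·min⁻¹.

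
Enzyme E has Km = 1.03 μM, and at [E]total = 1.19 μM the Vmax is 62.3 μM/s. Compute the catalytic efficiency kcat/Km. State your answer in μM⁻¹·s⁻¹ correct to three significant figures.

kcat = Vmax/[E]total = 62.3/1.19 = 52.4 s⁻¹.
kcat/Km = 52.4/1.03 = 50.8 μM⁻¹·s⁻¹.

50.8 μM⁻¹·s⁻¹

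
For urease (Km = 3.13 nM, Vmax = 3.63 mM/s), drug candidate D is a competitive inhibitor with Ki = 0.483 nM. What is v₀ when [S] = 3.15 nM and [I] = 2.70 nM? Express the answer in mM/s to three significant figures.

α = 1 + [I]/Ki = 1 + 2.70/0.483 = 6.590.
For a competitive inhibitor, Vmax is unchanged and the apparent Km becomes α·Km: Km,app = 20.6 nM, Vmax,app = 3.63 mM/s.
v = Vmax,app·[S]/(Km,app + [S]) = 3.63 × 3.15/(20.6 + 3.15) = 0.481 mM/s.

0.481 mM/s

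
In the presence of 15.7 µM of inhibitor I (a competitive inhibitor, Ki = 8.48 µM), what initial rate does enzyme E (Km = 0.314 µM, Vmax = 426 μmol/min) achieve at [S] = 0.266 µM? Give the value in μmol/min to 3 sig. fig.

α = 1 + [I]/Ki = 1 + 15.7/8.48 = 2.851.
For a competitive inhibitor, Vmax is unchanged and the apparent Km becomes α·Km: Km,app = 0.895 µM, Vmax,app = 426 μmol/min.
v = Vmax,app·[S]/(Km,app + [S]) = 426 × 0.266/(0.895 + 0.266) = 97.6 μmol/min.

97.6 μmol/min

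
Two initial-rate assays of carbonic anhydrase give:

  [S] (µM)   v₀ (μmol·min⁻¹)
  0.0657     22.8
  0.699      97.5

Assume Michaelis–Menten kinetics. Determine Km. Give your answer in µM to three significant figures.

0.360 µM

In reciprocal form, 1/v = (Km/Vmax)·(1/[S]) + 1/Vmax. The two points give (1/[S], 1/v) = (15.22, 0.04386) and (1.431, 0.01026).
Slope = (0.04386 − 0.01026)/(15.22 − 1.431) = 0.002437; intercept = 0.04386 − 0.002437×15.22 = 0.006770.
Vmax = 1/intercept = 148 μmol·min⁻¹; Km = slope × Vmax = 0.002437 × 148 = 0.360 µM.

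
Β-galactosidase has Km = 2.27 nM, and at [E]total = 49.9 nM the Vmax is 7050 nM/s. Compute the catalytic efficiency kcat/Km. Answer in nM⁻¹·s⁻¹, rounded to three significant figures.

kcat = Vmax/[E]total = 7050/49.9 = 141 s⁻¹.
kcat/Km = 141/2.27 = 62.2 nM⁻¹·s⁻¹.

62.2 nM⁻¹·s⁻¹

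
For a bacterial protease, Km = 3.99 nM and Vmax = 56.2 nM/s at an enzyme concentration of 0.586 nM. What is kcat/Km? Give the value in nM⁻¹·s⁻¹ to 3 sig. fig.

kcat = Vmax/[E]total = 56.2/0.586 = 95.9 s⁻¹.
kcat/Km = 95.9/3.99 = 24.0 nM⁻¹·s⁻¹.

24.0 nM⁻¹·s⁻¹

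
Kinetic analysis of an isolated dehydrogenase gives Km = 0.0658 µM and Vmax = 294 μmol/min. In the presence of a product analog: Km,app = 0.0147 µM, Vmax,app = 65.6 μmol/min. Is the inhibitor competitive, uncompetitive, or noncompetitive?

Both Km and Vmax decrease by the same factor (~4.48-fold) — characteristic of uncompetitive inhibition.

uncompetitive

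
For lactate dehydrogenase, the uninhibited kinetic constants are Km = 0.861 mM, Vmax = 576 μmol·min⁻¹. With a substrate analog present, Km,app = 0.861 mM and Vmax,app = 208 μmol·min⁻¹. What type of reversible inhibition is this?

noncompetitive

Vmax decreases (576 → 208 μmol·min⁻¹) while Km is unchanged — pure noncompetitive inhibition.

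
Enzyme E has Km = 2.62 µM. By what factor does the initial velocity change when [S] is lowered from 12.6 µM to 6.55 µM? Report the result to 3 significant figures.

The fractional saturations are [S]/(Km+[S]) = 12.6/15.22 = 0.8279 and 6.55/9.170 = 0.7143.
v₂/v₁ is just their ratio: 0.7143/0.8279 = 0.863.

0.863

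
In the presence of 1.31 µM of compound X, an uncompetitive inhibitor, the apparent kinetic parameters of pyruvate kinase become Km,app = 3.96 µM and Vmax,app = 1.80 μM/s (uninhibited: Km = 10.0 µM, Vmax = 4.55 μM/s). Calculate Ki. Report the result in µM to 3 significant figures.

0.857 µM

Uncompetitive: Vmax,app = Vmax/α (and Km,app = Km/α) with α = 1 + [I]/Ki.
α = Vmax/Vmax,app = 4.55/1.80 = 2.528.
Ki = [I]/(α − 1) = 1.31/1.528 = 0.857 µM.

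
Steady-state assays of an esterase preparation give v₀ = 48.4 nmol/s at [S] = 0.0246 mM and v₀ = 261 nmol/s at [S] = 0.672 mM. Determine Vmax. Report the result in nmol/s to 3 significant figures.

In reciprocal form, 1/v = (Km/Vmax)·(1/[S]) + 1/Vmax. The two points give (1/[S], 1/v) = (40.65, 0.02066) and (1.488, 0.003831).
Slope = (0.02066 − 0.003831)/(40.65 − 1.488) = 0.0004297; intercept = 0.02066 − 0.0004297×40.65 = 0.003192.
Vmax = 1/intercept = 313 nmol/s; Km = slope × Vmax = 0.0004297 × 313 = 0.135 mM.

313 nmol/s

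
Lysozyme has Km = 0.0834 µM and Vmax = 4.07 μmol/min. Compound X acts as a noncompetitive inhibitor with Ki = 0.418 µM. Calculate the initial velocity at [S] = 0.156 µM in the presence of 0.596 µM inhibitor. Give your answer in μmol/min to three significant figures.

1.09 μmol/min

With α = 1 + [I]/Ki = 1 + 0.596/0.418 = 2.426, the noncompetitive rate law is v = (Vmax/α)·[S] / (Km + [S]).
v = (4.07/2.426)×0.156 / (0.0834 + 0.156) = 0.2617/0.2394 = 1.09 μmol/min.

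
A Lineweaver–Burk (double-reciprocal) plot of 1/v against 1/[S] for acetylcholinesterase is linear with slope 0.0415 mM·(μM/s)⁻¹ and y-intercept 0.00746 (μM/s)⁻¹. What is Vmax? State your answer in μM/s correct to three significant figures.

134 μM/s

The y-intercept of a Lineweaver–Burk plot equals 1/Vmax, so Vmax = 1/0.00746 = 134 μM/s.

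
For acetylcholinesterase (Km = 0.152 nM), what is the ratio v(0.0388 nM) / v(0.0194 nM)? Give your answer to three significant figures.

Since Vmax cancels, v₂/v₁ = [S]₂(Km+[S]₁) / [S]₁(Km+[S]₂).
= 0.0388×(0.152+0.0194) / (0.0194×(0.152+0.0388)) = 0.006650/0.003702 = 1.80.

1.80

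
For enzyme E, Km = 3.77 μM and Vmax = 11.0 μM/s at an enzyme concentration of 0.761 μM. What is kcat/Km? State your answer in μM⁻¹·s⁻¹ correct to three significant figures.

kcat = Vmax/[E]total = 11.0/0.761 = 14.5 s⁻¹.
kcat/Km = 14.5/3.77 = 3.83 μM⁻¹·s⁻¹.

3.83 μM⁻¹·s⁻¹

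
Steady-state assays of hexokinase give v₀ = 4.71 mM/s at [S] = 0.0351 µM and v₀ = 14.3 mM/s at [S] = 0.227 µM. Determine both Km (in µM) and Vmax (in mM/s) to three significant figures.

In reciprocal form, 1/v = (Km/Vmax)·(1/[S]) + 1/Vmax. The two points give (1/[S], 1/v) = (28.49, 0.2123) and (4.405, 0.06993).
Slope = (0.2123 − 0.06993)/(28.49 − 4.405) = 0.005912; intercept = 0.2123 − 0.005912×28.49 = 0.04389.
Vmax = 1/intercept = 22.8 mM/s; Km = slope × Vmax = 0.005912 × 22.8 = 0.135 µM.

Km = 0.135 µM; Vmax = 22.8 mM/s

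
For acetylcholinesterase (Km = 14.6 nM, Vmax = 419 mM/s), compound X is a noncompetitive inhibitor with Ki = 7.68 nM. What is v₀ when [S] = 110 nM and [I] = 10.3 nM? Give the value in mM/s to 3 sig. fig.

With α = 1 + [I]/Ki = 1 + 10.3/7.68 = 2.341, the noncompetitive rate law is v = (Vmax/α)·[S] / (Km + [S]).
v = (419/2.341)×110 / (14.6 + 110) = 19690/124.6 = 158 mM/s.

158 mM/s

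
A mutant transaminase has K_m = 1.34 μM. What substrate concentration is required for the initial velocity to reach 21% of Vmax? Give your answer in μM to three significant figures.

v/Vmax = [S]/(Km+[S]) = 0.21, so [S] = Km·0.21/(1 − 0.21) = 1.34 × 0.2658.
[S] = 0.356 μM.

0.356 μM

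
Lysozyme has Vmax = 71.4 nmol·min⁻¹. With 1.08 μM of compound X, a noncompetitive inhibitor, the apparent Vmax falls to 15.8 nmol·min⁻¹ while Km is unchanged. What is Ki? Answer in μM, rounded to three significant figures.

Noncompetitive: Vmax,app = Vmax/α with α = 1 + [I]/Ki.
α = Vmax/Vmax,app = 71.4/15.8 = 4.519.
Ki = [I]/(α − 1) = 1.08/3.519 = 0.307 μM.

0.307 μM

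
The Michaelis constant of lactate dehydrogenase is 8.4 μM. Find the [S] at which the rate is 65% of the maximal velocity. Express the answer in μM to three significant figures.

v/Vmax = [S]/(Km+[S]) = 0.65, so [S] = Km·0.65/(1 − 0.65) = 8.4 × 1.857.
[S] = 15.6 μM.

15.6 μM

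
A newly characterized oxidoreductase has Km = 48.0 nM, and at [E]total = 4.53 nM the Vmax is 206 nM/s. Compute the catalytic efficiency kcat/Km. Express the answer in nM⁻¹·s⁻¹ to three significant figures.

0.947 nM⁻¹·s⁻¹

kcat = Vmax/[E]total = 206/4.53 = 45.5 s⁻¹.
kcat/Km = 45.5/48.0 = 0.947 nM⁻¹·s⁻¹.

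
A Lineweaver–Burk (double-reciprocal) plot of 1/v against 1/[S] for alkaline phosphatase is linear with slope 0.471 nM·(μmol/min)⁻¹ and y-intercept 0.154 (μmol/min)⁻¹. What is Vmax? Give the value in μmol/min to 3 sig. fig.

The y-intercept of a Lineweaver–Burk plot equals 1/Vmax, so Vmax = 1/0.154 = 6.49 μmol/min.

6.49 μmol/min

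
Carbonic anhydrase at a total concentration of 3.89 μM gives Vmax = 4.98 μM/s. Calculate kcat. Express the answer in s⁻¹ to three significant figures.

kcat = Vmax/[E]total = 4.98 μM/s / 3.89 μM = 1.28 s⁻¹.

1.28 s⁻¹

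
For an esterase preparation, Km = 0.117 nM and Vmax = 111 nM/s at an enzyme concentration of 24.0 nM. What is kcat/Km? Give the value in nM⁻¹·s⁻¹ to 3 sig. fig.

39.5 nM⁻¹·s⁻¹

kcat = Vmax/[E]total = 111/24.0 = 4.62 s⁻¹.
kcat/Km = 4.62/0.117 = 39.5 nM⁻¹·s⁻¹.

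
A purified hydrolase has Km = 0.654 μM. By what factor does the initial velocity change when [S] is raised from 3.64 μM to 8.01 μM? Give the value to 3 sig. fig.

Since Vmax cancels, v₂/v₁ = [S]₂(Km+[S]₁) / [S]₁(Km+[S]₂).
= 8.01×(0.654+3.64) / (3.64×(0.654+8.01)) = 34.39/31.54 = 1.09.

1.09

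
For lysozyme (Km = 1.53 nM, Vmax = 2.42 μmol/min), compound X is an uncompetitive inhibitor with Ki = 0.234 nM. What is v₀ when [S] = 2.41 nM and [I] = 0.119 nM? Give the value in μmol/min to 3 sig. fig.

1.13 μmol/min

With α = 1 + [I]/Ki = 1 + 0.119/0.234 = 1.509, the uncompetitive rate law is v = (Vmax/α)·[S] / (Km/α + [S]).
v = (2.42/1.509)×2.41 / (1.53/1.509 + 2.41) = 3.866/3.424 = 1.13 μmol/min.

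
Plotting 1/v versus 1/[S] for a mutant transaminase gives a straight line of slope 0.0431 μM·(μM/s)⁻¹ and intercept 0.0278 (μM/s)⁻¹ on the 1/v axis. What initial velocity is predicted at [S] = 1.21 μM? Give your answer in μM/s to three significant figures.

The y-intercept is 1/Vmax, so Vmax = 1/0.0278 = 36.0 μM/s.
The slope is Km/Vmax, so Km = 0.0431 × 36.0 = 1.55 μM.
Then v = 36.0 × 1.21/(1.55 + 1.21) = 15.8 μM/s.

15.8 μM/s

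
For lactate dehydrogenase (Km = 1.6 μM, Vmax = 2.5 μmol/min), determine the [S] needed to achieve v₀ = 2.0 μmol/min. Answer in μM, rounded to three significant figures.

6.40 μM

Rearranging v = Vmax[S]/(Km+[S]) gives [S] = Km·v/(Vmax − v).
[S] = 1.6 × 2.0 / (2.5 − 2.0) = 3.200/0.5000 = 6.40 μM.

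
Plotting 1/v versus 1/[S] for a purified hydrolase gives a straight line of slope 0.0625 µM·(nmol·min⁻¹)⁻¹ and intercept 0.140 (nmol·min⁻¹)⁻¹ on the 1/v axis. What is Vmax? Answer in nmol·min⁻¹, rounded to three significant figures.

7.14 nmol·min⁻¹

The y-intercept of a Lineweaver–Burk plot equals 1/Vmax, so Vmax = 1/0.140 = 7.14 nmol·min⁻¹.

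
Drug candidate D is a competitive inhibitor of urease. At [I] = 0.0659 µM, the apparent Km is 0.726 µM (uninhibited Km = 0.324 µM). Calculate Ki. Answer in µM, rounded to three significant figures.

0.0531 µM

Competitive: Km,app = α·Km with α = 1 + [I]/Ki.
α = Km,app/Km = 0.726/0.324 = 2.241.
Since α = 1 + [I]/Ki, [I]/Ki = 2.241 − 1 = 1.241 and Ki = 0.0659/1.241 = 0.0531 µM.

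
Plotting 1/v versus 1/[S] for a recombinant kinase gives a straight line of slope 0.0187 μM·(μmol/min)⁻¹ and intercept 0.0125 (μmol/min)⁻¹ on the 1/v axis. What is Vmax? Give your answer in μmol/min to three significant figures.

The y-intercept of a Lineweaver–Burk plot equals 1/Vmax, so Vmax = 1/0.0125 = 80.0 μmol/min.

80.0 μmol/min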